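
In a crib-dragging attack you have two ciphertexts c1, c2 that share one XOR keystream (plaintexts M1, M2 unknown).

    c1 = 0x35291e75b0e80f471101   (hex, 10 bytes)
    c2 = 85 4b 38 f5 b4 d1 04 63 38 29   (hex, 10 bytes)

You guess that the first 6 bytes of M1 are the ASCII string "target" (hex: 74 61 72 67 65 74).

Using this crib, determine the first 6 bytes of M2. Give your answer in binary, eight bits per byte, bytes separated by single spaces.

First, c1 ⊕ c2 = (M1 ⊕ K) ⊕ (M2 ⊕ K) = M1 ⊕ M2, so the key drops out. Then M2 = (M1 ⊕ M2) ⊕ M1 over the first 6 bytes.
byte 0: (35 ^ 85) ^ 74 = b0 ^ 74 = c4
byte 1: (29 ^ 4b) ^ 61 = 62 ^ 61 = 03
byte 2: (1e ^ 38) ^ 72 = 26 ^ 72 = 54
byte 3: (75 ^ f5) ^ 67 = 80 ^ 67 = e7
byte 4: (b0 ^ b4) ^ 65 = 04 ^ 65 = 61
byte 5: (e8 ^ d1) ^ 74 = 39 ^ 74 = 4d

11000100 00000011 01010100 11100111 01100001 01001101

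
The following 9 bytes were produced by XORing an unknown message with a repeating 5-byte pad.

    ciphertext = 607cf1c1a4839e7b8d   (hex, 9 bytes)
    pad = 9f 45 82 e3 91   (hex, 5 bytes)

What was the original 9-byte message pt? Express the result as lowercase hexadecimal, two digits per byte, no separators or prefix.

The 5-byte key repeats, so the effective keystream is 9f 45 82 e3 91 9f 45 82 e3.
byte 0: 01100000 xor 10011111 = 11111111
byte 1: 01111100 xor 01000101 = 00111001
byte 2: 11110001 xor 10000010 = 01110011
byte 3: 11000001 xor 11100011 = 00100010
byte 4: 10100100 xor 10010001 = 00110101
byte 5: 10000011 xor 10011111 = 00011100
byte 6: 10011110 xor 01000101 = 11011011
byte 7: 01111011 xor 10000010 = 11111001
byte 8: 10001101 xor 11100011 = 01101110

ff397322351cdbf96e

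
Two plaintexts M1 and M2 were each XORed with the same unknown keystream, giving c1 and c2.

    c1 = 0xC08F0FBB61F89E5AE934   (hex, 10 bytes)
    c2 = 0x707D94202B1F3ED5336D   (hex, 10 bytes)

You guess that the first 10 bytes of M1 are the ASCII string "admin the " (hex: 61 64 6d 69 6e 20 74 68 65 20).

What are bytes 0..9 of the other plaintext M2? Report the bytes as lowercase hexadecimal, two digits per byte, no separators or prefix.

d196f6f224c7d4e7bf79

First, c1 ⊕ c2 = (M1 ⊕ K) ⊕ (M2 ⊕ K) = M1 ⊕ M2, so the key drops out. Then M2 = (M1 ⊕ M2) ⊕ M1 over the first 10 bytes.
byte 0: (c0 xor 70) xor 61 = b0 xor 61 = d1
byte 1: (8f xor 7d) xor 64 = f2 xor 64 = 96
byte 2: (0f xor 94) xor 6d = 9b xor 6d = f6
byte 3: (bb xor 20) xor 69 = 9b xor 69 = f2
byte 4: (61 xor 2b) xor 6e = 4a xor 6e = 24
byte 5: (f8 xor 1f) xor 20 = e7 xor 20 = c7
byte 6: (9e xor 3e) xor 74 = a0 xor 74 = d4
byte 7: (5a xor d5) xor 68 = 8f xor 68 = e7
byte 8: (e9 xor 33) xor 65 = da xor 65 = bf
byte 9: (34 xor 6d) xor 20 = 59 xor 20 = 79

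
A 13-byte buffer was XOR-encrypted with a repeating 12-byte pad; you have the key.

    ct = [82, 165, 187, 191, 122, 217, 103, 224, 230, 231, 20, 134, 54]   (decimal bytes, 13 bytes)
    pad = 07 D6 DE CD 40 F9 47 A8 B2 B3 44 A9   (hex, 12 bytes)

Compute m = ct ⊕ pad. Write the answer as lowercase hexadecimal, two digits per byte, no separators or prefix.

557365723a2020485454502f31

The 12-byte key repeats, so the effective keystream is 07 d6 de cd 40 f9 47 a8 b2 b3 44 a9 07.
byte 0: 01010010 ^ 00000111 = 01010101
byte 1: 10100101 ^ 11010110 = 01110011
byte 2: 10111011 ^ 11011110 = 01100101
byte 3: 10111111 ^ 11001101 = 01110010
byte 4: 01111010 ^ 01000000 = 00111010
byte 5: 11011001 ^ 11111001 = 00100000
byte 6: 01100111 ^ 01000111 = 00100000
byte 7: 11100000 ^ 10101000 = 01001000
byte 8: 11100110 ^ 10110010 = 01010100
byte 9: 11100111 ^ 10110011 = 01010100
byte 10: 00010100 ^ 01000100 = 01010000
byte 11: 10000110 ^ 10101001 = 00101111
byte 12: 00110110 ^ 00000111 = 00110001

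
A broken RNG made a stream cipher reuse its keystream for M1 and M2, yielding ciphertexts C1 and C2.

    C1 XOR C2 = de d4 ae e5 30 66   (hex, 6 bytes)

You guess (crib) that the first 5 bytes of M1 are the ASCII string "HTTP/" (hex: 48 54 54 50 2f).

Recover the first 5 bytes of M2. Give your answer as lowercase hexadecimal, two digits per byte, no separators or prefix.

9680fab51f

Since C1 ⊕ C2 = M1 ⊕ M2, XORing with the guessed M1 bytes yields the corresponding M2 bytes: M2 = (C1 ⊕ C2) ⊕ M1.
byte 0: de ⊕ 48 = 96
byte 1: d4 ⊕ 54 = 80
byte 2: ae ⊕ 54 = fa
byte 3: e5 ⊕ 50 = b5
byte 4: 30 ⊕ 2f = 1f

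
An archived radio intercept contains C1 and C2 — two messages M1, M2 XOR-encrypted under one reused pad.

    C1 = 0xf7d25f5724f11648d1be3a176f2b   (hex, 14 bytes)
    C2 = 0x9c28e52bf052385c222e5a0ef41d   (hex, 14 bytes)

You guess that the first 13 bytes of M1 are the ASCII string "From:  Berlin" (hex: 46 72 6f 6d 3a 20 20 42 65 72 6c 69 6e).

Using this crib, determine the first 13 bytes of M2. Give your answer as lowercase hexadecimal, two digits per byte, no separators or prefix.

First, C1 ⊕ C2 = (M1 ⊕ K) ⊕ (M2 ⊕ K) = M1 ⊕ M2, so the key drops out. Then M2 = (M1 ⊕ M2) ⊕ M1 over the first 13 bytes.
byte 0: (f7 XOR 9c) XOR 46 = 6b XOR 46 = 2d
byte 1: (d2 XOR 28) XOR 72 = fa XOR 72 = 88
byte 2: (5f XOR e5) XOR 6f = ba XOR 6f = d5
byte 3: (57 XOR 2b) XOR 6d = 7c XOR 6d = 11
byte 4: (24 XOR f0) XOR 3a = d4 XOR 3a = ee
byte 5: (f1 XOR 52) XOR 20 = a3 XOR 20 = 83
byte 6: (16 XOR 38) XOR 20 = 2e XOR 20 = 0e
byte 7: (48 XOR 5c) XOR 42 = 14 XOR 42 = 56
byte 8: (d1 XOR 22) XOR 65 = f3 XOR 65 = 96
byte 9: (be XOR 2e) XOR 72 = 90 XOR 72 = e2
byte 10: (3a XOR 5a) XOR 6c = 60 XOR 6c = 0c
byte 11: (17 XOR 0e) XOR 69 = 19 XOR 69 = 70
byte 12: (6f XOR f4) XOR 6e = 9b XOR 6e = f5

2d88d511ee830e5696e20c70f5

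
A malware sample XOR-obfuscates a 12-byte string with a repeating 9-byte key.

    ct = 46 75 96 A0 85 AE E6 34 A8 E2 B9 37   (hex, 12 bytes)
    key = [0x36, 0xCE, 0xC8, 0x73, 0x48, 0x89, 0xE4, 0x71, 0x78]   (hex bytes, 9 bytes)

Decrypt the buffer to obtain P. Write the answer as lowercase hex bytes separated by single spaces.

70 bb 5e d3 cd 27 02 45 d0 d4 77 ff

The 9-byte key repeats, so the effective keystream is 36 ce c8 73 48 89 e4 71 78 36 ce c8.
byte 0: 01000110 XOR 00110110 = 01110000
byte 1: 01110101 XOR 11001110 = 10111011
byte 2: 10010110 XOR 11001000 = 01011110
byte 3: 10100000 XOR 01110011 = 11010011
byte 4: 10000101 XOR 01001000 = 11001101
byte 5: 10101110 XOR 10001001 = 00100111
byte 6: 11100110 XOR 11100100 = 00000010
byte 7: 00110100 XOR 01110001 = 01000101
byte 8: 10101000 XOR 01111000 = 11010000
byte 9: 11100010 XOR 00110110 = 11010100
byte 10: 10111001 XOR 11001110 = 01110111
byte 11: 00110111 XOR 11001000 = 11111111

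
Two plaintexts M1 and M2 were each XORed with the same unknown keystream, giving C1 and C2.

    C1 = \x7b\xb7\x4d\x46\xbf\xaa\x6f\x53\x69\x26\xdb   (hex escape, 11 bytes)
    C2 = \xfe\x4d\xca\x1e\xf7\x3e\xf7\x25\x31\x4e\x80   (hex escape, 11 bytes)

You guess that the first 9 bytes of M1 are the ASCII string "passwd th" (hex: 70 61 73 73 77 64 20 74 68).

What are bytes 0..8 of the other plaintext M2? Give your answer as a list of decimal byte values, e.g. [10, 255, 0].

First, C1 ⊕ C2 = (M1 ⊕ K) ⊕ (M2 ⊕ K) = M1 ⊕ M2, so the key drops out. Then M2 = (M1 ⊕ M2) ⊕ M1 over the first 9 bytes.
byte 0: (7b ⊕ fe) ⊕ 70 = 85 ⊕ 70 = f5
byte 1: (b7 ⊕ 4d) ⊕ 61 = fa ⊕ 61 = 9b
byte 2: (4d ⊕ ca) ⊕ 73 = 87 ⊕ 73 = f4
byte 3: (46 ⊕ 1e) ⊕ 73 = 58 ⊕ 73 = 2b
byte 4: (bf ⊕ f7) ⊕ 77 = 48 ⊕ 77 = 3f
byte 5: (aa ⊕ 3e) ⊕ 64 = 94 ⊕ 64 = f0
byte 6: (6f ⊕ f7) ⊕ 20 = 98 ⊕ 20 = b8
byte 7: (53 ⊕ 25) ⊕ 74 = 76 ⊕ 74 = 02
byte 8: (69 ⊕ 31) ⊕ 68 = 58 ⊕ 68 = 30

[245, 155, 244, 43, 63, 240, 184, 2, 48]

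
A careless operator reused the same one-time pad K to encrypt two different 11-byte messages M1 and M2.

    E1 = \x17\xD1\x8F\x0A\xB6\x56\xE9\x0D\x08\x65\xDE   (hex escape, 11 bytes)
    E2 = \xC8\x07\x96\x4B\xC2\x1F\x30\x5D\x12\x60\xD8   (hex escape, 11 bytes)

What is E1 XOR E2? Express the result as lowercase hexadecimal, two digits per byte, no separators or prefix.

E1 ⊕ E2 = (M1 ⊕ K) ⊕ (M2 ⊕ K) = M1 ⊕ M2 — the shared key cancels under XOR.
byte 0:  23 XOR 200 = 223
byte 1: 209 XOR   7 = 214
byte 2: 143 XOR 150 =  25
byte 3:  10 XOR  75 =  65
byte 4: 182 XOR 194 = 116
byte 5:  86 XOR  31 =  73
byte 6: 233 XOR  48 = 217
byte 7:  13 XOR  93 =  80
byte 8:   8 XOR  18 =  26
byte 9: 101 XOR  96 =   5
byte 10: 222 XOR 216 =   6

dfd619417449d9501a0506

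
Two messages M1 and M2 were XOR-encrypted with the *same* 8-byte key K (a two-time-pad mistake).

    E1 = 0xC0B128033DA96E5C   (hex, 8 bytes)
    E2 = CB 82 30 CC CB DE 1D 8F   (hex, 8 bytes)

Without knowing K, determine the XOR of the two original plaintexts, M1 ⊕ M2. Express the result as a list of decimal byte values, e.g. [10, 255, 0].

E1 ⊕ E2 = (M1 ⊕ K) ⊕ (M2 ⊕ K) = M1 ⊕ M2 — the shared key cancels under XOR.
c0 ^ cb = 0b
b1 ^ 82 = 33
28 ^ 30 = 18
03 ^ cc = cf
3d ^ cb = f6
a9 ^ de = 77
6e ^ 1d = 73
5c ^ 8f = d3

[11, 51, 24, 207, 246, 119, 115, 211]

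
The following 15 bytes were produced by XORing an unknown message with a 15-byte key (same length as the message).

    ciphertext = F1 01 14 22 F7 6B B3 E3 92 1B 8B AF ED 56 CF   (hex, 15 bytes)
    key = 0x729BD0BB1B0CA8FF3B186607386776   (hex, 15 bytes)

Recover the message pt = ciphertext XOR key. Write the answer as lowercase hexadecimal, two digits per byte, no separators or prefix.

XOR is its own inverse, so applying the key byte-wise gives the result directly.
f1 ⊕ 72 = 83
01 ⊕ 9b = 9a
14 ⊕ d0 = c4
22 ⊕ bb = 99
f7 ⊕ 1b = ec
6b ⊕ 0c = 67
b3 ⊕ a8 = 1b
e3 ⊕ ff = 1c
92 ⊕ 3b = a9
1b ⊕ 18 = 03
8b ⊕ 66 = ed
af ⊕ 07 = a8
ed ⊕ 38 = d5
56 ⊕ 67 = 31
cf ⊕ 76 = b9

839ac499ec671b1ca903eda8d531b9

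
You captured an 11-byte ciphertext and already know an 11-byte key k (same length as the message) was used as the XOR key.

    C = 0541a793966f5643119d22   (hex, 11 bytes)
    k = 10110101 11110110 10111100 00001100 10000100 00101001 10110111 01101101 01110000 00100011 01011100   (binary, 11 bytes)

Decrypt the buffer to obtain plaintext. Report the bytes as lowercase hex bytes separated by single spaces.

b0 b7 1b 9f 12 46 e1 2e 61 be 7e

  5 ^ 181 = 176
 65 ^ 246 = 183
167 ^ 188 =  27
147 ^  12 = 159
150 ^ 132 =  18
111 ^  41 =  70
 86 ^ 183 = 225
 67 ^ 109 =  46
 17 ^ 112 =  97
157 ^  35 = 190
 34 ^  92 = 126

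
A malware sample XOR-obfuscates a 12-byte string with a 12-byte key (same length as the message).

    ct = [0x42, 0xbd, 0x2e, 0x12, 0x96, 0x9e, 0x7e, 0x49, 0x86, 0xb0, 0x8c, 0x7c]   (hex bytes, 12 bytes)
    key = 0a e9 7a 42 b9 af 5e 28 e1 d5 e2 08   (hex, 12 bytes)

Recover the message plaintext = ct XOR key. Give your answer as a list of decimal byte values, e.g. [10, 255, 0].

[72, 84, 84, 80, 47, 49, 32, 97, 103, 101, 110, 116]

 66 XOR  10 =  72
189 XOR 233 =  84
 46 XOR 122 =  84
 18 XOR  66 =  80
150 XOR 185 =  47
158 XOR 175 =  49
126 XOR  94 =  32
 73 XOR  40 =  97
134 XOR 225 = 103
176 XOR 213 = 101
140 XOR 226 = 110
124 XOR   8 = 116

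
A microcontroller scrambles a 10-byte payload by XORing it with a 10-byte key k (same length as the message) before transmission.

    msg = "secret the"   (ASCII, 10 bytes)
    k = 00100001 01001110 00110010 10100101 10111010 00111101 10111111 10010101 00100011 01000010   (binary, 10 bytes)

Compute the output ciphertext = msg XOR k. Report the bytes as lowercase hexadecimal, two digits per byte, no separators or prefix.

73 ^ 21 = 52
65 ^ 4e = 2b
63 ^ 32 = 51
72 ^ a5 = d7
65 ^ ba = df
74 ^ 3d = 49
20 ^ bf = 9f
74 ^ 95 = e1
68 ^ 23 = 4b
65 ^ 42 = 27

522b51d7df499fe14b27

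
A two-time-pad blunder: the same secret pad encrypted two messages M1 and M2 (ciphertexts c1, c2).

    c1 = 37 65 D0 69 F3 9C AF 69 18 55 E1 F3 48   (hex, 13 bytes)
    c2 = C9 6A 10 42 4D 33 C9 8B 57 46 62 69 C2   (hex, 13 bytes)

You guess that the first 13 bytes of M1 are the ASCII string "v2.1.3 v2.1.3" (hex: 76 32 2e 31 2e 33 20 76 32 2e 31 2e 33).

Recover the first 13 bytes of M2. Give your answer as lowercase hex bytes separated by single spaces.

First, c1 ⊕ c2 = (M1 ⊕ K) ⊕ (M2 ⊕ K) = M1 ⊕ M2, so the key drops out. Then M2 = (M1 ⊕ M2) ⊕ M1 over the first 13 bytes.
byte 0: (37 XOR c9) XOR 76 = fe XOR 76 = 88
byte 1: (65 XOR 6a) XOR 32 = 0f XOR 32 = 3d
byte 2: (d0 XOR 10) XOR 2e = c0 XOR 2e = ee
byte 3: (69 XOR 42) XOR 31 = 2b XOR 31 = 1a
byte 4: (f3 XOR 4d) XOR 2e = be XOR 2e = 90
byte 5: (9c XOR 33) XOR 33 = af XOR 33 = 9c
byte 6: (af XOR c9) XOR 20 = 66 XOR 20 = 46
byte 7: (69 XOR 8b) XOR 76 = e2 XOR 76 = 94
byte 8: (18 XOR 57) XOR 32 = 4f XOR 32 = 7d
byte 9: (55 XOR 46) XOR 2e = 13 XOR 2e = 3d
byte 10: (e1 XOR 62) XOR 31 = 83 XOR 31 = b2
byte 11: (f3 XOR 69) XOR 2e = 9a XOR 2e = b4
byte 12: (48 XOR c2) XOR 33 = 8a XOR 33 = b9

88 3d ee 1a 90 9c 46 94 7d 3d b2 b4 b9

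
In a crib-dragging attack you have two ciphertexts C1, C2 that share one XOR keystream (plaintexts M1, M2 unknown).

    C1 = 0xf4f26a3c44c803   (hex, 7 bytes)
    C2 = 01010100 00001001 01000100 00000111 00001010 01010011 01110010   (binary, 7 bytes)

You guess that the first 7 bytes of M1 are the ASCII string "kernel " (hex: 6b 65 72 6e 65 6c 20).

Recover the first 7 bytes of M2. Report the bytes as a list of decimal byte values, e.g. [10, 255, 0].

[203, 158, 92, 85, 43, 247, 81]

First, C1 ⊕ C2 = (M1 ⊕ K) ⊕ (M2 ⊕ K) = M1 ⊕ M2, so the key drops out. Then M2 = (M1 ⊕ M2) ⊕ M1 over the first 7 bytes.
byte 0: (f4 xor 54) xor 6b = a0 xor 6b = cb
byte 1: (f2 xor 09) xor 65 = fb xor 65 = 9e
byte 2: (6a xor 44) xor 72 = 2e xor 72 = 5c
byte 3: (3c xor 07) xor 6e = 3b xor 6e = 55
byte 4: (44 xor 0a) xor 65 = 4e xor 65 = 2b
byte 5: (c8 xor 53) xor 6c = 9b xor 6c = f7
byte 6: (03 xor 72) xor 20 = 71 xor 20 = 51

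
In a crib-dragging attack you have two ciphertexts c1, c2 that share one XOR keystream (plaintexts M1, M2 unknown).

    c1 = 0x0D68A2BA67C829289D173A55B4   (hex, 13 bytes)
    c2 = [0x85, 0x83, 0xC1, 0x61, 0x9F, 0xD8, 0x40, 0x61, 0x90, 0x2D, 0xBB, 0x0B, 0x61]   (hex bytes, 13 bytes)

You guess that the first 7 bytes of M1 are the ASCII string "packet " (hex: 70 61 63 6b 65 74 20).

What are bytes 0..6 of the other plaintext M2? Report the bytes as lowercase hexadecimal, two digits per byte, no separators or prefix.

First, c1 ⊕ c2 = (M1 ⊕ K) ⊕ (M2 ⊕ K) = M1 ⊕ M2, so the key drops out. Then M2 = (M1 ⊕ M2) ⊕ M1 over the first 7 bytes.
byte 0: (0d ^ 85) ^ 70 = 88 ^ 70 = f8
byte 1: (68 ^ 83) ^ 61 = eb ^ 61 = 8a
byte 2: (a2 ^ c1) ^ 63 = 63 ^ 63 = 00
byte 3: (ba ^ 61) ^ 6b = db ^ 6b = b0
byte 4: (67 ^ 9f) ^ 65 = f8 ^ 65 = 9d
byte 5: (c8 ^ d8) ^ 74 = 10 ^ 74 = 64
byte 6: (29 ^ 40) ^ 20 = 69 ^ 20 = 49

f88a00b09d6449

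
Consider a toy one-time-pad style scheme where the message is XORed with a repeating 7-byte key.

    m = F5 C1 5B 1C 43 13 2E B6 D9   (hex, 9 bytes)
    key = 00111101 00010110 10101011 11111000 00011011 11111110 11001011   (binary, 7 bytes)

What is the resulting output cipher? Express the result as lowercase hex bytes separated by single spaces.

c8 d7 f0 e4 58 ed e5 8b cf

The 7-byte key repeats, so the effective keystream is 3d 16 ab f8 1b fe cb 3d 16.
byte 0: f5 ⊕ 3d = c8
byte 1: c1 ⊕ 16 = d7
byte 2: 5b ⊕ ab = f0
byte 3: 1c ⊕ f8 = e4
byte 4: 43 ⊕ 1b = 58
byte 5: 13 ⊕ fe = ed
byte 6: 2e ⊕ cb = e5
byte 7: b6 ⊕ 3d = 8b
byte 8: d9 ⊕ 16 = cf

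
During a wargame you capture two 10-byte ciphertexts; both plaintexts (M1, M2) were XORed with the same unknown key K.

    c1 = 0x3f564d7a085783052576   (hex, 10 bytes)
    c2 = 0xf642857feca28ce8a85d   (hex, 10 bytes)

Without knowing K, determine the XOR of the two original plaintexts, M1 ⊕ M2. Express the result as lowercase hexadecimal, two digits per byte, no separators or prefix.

c1 ⊕ c2 = (M1 ⊕ K) ⊕ (M2 ⊕ K) = M1 ⊕ M2 — the shared key cancels under XOR.
3f xor f6 = c9
56 xor 42 = 14
4d xor 85 = c8
7a xor 7f = 05
08 xor ec = e4
57 xor a2 = f5
83 xor 8c = 0f
05 xor e8 = ed
25 xor a8 = 8d
76 xor 5d = 2b

c914c805e4f50fed8d2b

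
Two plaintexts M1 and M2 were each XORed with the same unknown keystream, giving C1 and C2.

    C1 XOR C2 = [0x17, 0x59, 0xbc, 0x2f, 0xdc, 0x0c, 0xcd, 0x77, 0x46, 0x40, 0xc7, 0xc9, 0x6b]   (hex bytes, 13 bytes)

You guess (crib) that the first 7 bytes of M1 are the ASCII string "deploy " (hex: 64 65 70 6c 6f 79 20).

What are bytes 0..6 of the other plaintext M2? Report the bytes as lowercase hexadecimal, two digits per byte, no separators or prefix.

733ccc43b375ed

Since C1 ⊕ C2 = M1 ⊕ M2, XORing with the guessed M1 bytes yields the corresponding M2 bytes: M2 = (C1 ⊕ C2) ⊕ M1.
 23 XOR 100 = 115
 89 XOR 101 =  60
188 XOR 112 = 204
 47 XOR 108 =  67
220 XOR 111 = 179
 12 XOR 121 = 117
205 XOR  32 = 237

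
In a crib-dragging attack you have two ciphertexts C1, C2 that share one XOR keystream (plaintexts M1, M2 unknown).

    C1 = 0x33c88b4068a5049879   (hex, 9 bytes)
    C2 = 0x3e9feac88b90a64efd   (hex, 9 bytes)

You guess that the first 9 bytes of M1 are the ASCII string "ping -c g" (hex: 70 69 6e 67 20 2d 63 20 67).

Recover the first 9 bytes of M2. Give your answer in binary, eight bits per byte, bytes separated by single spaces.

01111101 00111110 00001111 11101111 11000011 00011000 11000001 11110110 11100011

First, C1 ⊕ C2 = (M1 ⊕ K) ⊕ (M2 ⊕ K) = M1 ⊕ M2, so the key drops out. Then M2 = (M1 ⊕ M2) ⊕ M1 over the first 9 bytes.
byte 0: (33 ⊕ 3e) ⊕ 70 = 0d ⊕ 70 = 7d
byte 1: (c8 ⊕ 9f) ⊕ 69 = 57 ⊕ 69 = 3e
byte 2: (8b ⊕ ea) ⊕ 6e = 61 ⊕ 6e = 0f
byte 3: (40 ⊕ c8) ⊕ 67 = 88 ⊕ 67 = ef
byte 4: (68 ⊕ 8b) ⊕ 20 = e3 ⊕ 20 = c3
byte 5: (a5 ⊕ 90) ⊕ 2d = 35 ⊕ 2d = 18
byte 6: (04 ⊕ a6) ⊕ 63 = a2 ⊕ 63 = c1
byte 7: (98 ⊕ 4e) ⊕ 20 = d6 ⊕ 20 = f6
byte 8: (79 ⊕ fd) ⊕ 67 = 84 ⊕ 67 = e3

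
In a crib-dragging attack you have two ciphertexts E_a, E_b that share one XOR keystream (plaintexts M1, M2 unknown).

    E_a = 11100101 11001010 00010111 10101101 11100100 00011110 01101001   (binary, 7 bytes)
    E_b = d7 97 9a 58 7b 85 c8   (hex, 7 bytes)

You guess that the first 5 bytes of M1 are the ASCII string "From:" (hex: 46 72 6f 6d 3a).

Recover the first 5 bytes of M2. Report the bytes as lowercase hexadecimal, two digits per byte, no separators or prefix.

742fe298a5

First, E_a ⊕ E_b = (M1 ⊕ K) ⊕ (M2 ⊕ K) = M1 ⊕ M2, so the key drops out. Then M2 = (M1 ⊕ M2) ⊕ M1 over the first 5 bytes.
byte 0: (e5 XOR d7) XOR 46 = 32 XOR 46 = 74
byte 1: (ca XOR 97) XOR 72 = 5d XOR 72 = 2f
byte 2: (17 XOR 9a) XOR 6f = 8d XOR 6f = e2
byte 3: (ad XOR 58) XOR 6d = f5 XOR 6d = 98
byte 4: (e4 XOR 7b) XOR 3a = 9f XOR 3a = a5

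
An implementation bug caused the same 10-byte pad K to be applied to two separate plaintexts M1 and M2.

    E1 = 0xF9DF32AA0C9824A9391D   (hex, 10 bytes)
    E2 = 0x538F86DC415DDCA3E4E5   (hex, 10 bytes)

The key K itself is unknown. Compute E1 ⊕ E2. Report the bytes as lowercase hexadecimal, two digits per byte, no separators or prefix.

aa50b4764dc5f80addf8

E1 ⊕ E2 = (M1 ⊕ K) ⊕ (M2 ⊕ K) = M1 ⊕ M2 — the shared key cancels under XOR.
f9 ^ 53 = aa
df ^ 8f = 50
32 ^ 86 = b4
aa ^ dc = 76
0c ^ 41 = 4d
98 ^ 5d = c5
24 ^ dc = f8
a9 ^ a3 = 0a
39 ^ e4 = dd
1d ^ e5 = f8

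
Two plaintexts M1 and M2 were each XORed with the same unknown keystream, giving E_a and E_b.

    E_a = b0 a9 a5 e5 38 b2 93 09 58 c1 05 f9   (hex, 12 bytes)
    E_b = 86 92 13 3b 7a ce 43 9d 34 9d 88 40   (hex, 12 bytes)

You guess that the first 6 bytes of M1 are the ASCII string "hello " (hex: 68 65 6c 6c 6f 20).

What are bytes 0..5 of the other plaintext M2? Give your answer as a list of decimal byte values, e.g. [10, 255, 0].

[94, 94, 218, 178, 45, 92]

First, E_a ⊕ E_b = (M1 ⊕ K) ⊕ (M2 ⊕ K) = M1 ⊕ M2, so the key drops out. Then M2 = (M1 ⊕ M2) ⊕ M1 over the first 6 bytes.
byte 0: (b0 xor 86) xor 68 = 36 xor 68 = 5e
byte 1: (a9 xor 92) xor 65 = 3b xor 65 = 5e
byte 2: (a5 xor 13) xor 6c = b6 xor 6c = da
byte 3: (e5 xor 3b) xor 6c = de xor 6c = b2
byte 4: (38 xor 7a) xor 6f = 42 xor 6f = 2d
byte 5: (b2 xor ce) xor 20 = 7c xor 20 = 5c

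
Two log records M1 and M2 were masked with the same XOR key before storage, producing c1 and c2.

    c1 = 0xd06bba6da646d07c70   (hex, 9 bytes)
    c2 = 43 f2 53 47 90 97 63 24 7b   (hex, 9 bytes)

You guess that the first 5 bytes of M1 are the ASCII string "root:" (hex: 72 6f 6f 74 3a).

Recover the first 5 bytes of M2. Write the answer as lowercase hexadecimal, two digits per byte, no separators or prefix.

e1f6865e0c

First, c1 ⊕ c2 = (M1 ⊕ K) ⊕ (M2 ⊕ K) = M1 ⊕ M2, so the key drops out. Then M2 = (M1 ⊕ M2) ⊕ M1 over the first 5 bytes.
byte 0: (d0 xor 43) xor 72 = 93 xor 72 = e1
byte 1: (6b xor f2) xor 6f = 99 xor 6f = f6
byte 2: (ba xor 53) xor 6f = e9 xor 6f = 86
byte 3: (6d xor 47) xor 74 = 2a xor 74 = 5e
byte 4: (a6 xor 90) xor 3a = 36 xor 3a = 0c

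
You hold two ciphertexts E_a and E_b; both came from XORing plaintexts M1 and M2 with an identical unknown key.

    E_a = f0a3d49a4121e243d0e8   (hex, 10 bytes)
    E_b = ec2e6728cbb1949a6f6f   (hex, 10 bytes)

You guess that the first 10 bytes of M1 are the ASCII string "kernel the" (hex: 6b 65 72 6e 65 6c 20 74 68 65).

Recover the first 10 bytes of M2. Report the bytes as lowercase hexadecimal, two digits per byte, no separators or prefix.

First, E_a ⊕ E_b = (M1 ⊕ K) ⊕ (M2 ⊕ K) = M1 ⊕ M2, so the key drops out. Then M2 = (M1 ⊕ M2) ⊕ M1 over the first 10 bytes.
byte 0: (f0 ^ ec) ^ 6b = 1c ^ 6b = 77
byte 1: (a3 ^ 2e) ^ 65 = 8d ^ 65 = e8
byte 2: (d4 ^ 67) ^ 72 = b3 ^ 72 = c1
byte 3: (9a ^ 28) ^ 6e = b2 ^ 6e = dc
byte 4: (41 ^ cb) ^ 65 = 8a ^ 65 = ef
byte 5: (21 ^ b1) ^ 6c = 90 ^ 6c = fc
byte 6: (e2 ^ 94) ^ 20 = 76 ^ 20 = 56
byte 7: (43 ^ 9a) ^ 74 = d9 ^ 74 = ad
byte 8: (d0 ^ 6f) ^ 68 = bf ^ 68 = d7
byte 9: (e8 ^ 6f) ^ 65 = 87 ^ 65 = e2

77e8c1dceffc56add7e2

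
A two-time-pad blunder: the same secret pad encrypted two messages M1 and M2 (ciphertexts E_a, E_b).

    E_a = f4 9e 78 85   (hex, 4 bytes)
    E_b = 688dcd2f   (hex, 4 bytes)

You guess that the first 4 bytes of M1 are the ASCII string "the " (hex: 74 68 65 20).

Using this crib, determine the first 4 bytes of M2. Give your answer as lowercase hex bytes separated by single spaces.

First, E_a ⊕ E_b = (M1 ⊕ K) ⊕ (M2 ⊕ K) = M1 ⊕ M2, so the key drops out. Then M2 = (M1 ⊕ M2) ⊕ M1 over the first 4 bytes.
byte 0: (f4 XOR 68) XOR 74 = 9c XOR 74 = e8
byte 1: (9e XOR 8d) XOR 68 = 13 XOR 68 = 7b
byte 2: (78 XOR cd) XOR 65 = b5 XOR 65 = d0
byte 3: (85 XOR 2f) XOR 20 = aa XOR 20 = 8a

e8 7b d0 8a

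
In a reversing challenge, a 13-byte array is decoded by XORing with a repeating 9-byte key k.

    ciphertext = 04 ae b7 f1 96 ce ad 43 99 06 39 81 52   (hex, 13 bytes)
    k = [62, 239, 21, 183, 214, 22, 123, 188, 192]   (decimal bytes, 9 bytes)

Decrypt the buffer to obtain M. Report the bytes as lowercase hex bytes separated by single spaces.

3a 41 a2 46 40 d8 d6 ff 59 38 d6 94 e5

The 9-byte key repeats, so the effective keystream is 3e ef 15 b7 d6 16 7b bc c0 3e ef 15 b7.
byte 0:   4 xor  62 =  58
byte 1: 174 xor 239 =  65
byte 2: 183 xor  21 = 162
byte 3: 241 xor 183 =  70
byte 4: 150 xor 214 =  64
byte 5: 206 xor  22 = 216
byte 6: 173 xor 123 = 214
byte 7:  67 xor 188 = 255
byte 8: 153 xor 192 =  89
byte 9:   6 xor  62 =  56
byte 10:  57 xor 239 = 214
byte 11: 129 xor  21 = 148
byte 12:  82 xor 183 = 229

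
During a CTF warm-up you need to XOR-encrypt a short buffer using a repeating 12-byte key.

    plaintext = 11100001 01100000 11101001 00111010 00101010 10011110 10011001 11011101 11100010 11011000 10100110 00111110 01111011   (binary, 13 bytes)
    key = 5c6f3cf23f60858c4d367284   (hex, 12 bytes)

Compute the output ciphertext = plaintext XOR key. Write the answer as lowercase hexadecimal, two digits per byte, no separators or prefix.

The 12-byte key repeats, so the effective keystream is 5c 6f 3c f2 3f 60 85 8c 4d 36 72 84 5c.
byte 0: 11100001 ^ 01011100 = 10111101
byte 1: 01100000 ^ 01101111 = 00001111
byte 2: 11101001 ^ 00111100 = 11010101
byte 3: 00111010 ^ 11110010 = 11001000
byte 4: 00101010 ^ 00111111 = 00010101
byte 5: 10011110 ^ 01100000 = 11111110
byte 6: 10011001 ^ 10000101 = 00011100
byte 7: 11011101 ^ 10001100 = 01010001
byte 8: 11100010 ^ 01001101 = 10101111
byte 9: 11011000 ^ 00110110 = 11101110
byte 10: 10100110 ^ 01110010 = 11010100
byte 11: 00111110 ^ 10000100 = 10111010
byte 12: 01111011 ^ 01011100 = 00100111

bd0fd5c815fe1c51afeed4ba27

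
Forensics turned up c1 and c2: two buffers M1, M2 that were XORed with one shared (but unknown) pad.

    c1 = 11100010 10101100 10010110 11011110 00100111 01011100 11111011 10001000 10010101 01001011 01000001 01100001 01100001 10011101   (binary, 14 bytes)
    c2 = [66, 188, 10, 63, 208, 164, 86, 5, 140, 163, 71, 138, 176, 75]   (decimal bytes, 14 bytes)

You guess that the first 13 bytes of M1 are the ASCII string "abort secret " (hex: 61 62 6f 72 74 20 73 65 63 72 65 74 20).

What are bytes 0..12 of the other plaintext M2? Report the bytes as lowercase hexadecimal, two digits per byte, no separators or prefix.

c172f39383d8dee87a9a639ff1

First, c1 ⊕ c2 = (M1 ⊕ K) ⊕ (M2 ⊕ K) = M1 ⊕ M2, so the key drops out. Then M2 = (M1 ⊕ M2) ⊕ M1 over the first 13 bytes.
byte 0: (e2 ^ 42) ^ 61 = a0 ^ 61 = c1
byte 1: (ac ^ bc) ^ 62 = 10 ^ 62 = 72
byte 2: (96 ^ 0a) ^ 6f = 9c ^ 6f = f3
byte 3: (de ^ 3f) ^ 72 = e1 ^ 72 = 93
byte 4: (27 ^ d0) ^ 74 = f7 ^ 74 = 83
byte 5: (5c ^ a4) ^ 20 = f8 ^ 20 = d8
byte 6: (fb ^ 56) ^ 73 = ad ^ 73 = de
byte 7: (88 ^ 05) ^ 65 = 8d ^ 65 = e8
byte 8: (95 ^ 8c) ^ 63 = 19 ^ 63 = 7a
byte 9: (4b ^ a3) ^ 72 = e8 ^ 72 = 9a
byte 10: (41 ^ 47) ^ 65 = 06 ^ 65 = 63
byte 11: (61 ^ 8a) ^ 74 = eb ^ 74 = 9f
byte 12: (61 ^ b0) ^ 20 = d1 ^ 20 = f1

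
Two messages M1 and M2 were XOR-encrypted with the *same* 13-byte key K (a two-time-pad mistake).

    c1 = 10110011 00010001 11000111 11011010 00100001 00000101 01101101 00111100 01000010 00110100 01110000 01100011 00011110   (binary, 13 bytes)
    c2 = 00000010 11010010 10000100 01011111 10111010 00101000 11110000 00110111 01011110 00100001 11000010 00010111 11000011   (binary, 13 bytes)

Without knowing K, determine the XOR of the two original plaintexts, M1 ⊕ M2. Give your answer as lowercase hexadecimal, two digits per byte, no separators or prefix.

c1 ⊕ c2 = (M1 ⊕ K) ⊕ (M2 ⊕ K) = M1 ⊕ M2 — the shared key cancels under XOR.
179 ⊕   2 = 177
 17 ⊕ 210 = 195
199 ⊕ 132 =  67
218 ⊕  95 = 133
 33 ⊕ 186 = 155
  5 ⊕  40 =  45
109 ⊕ 240 = 157
 60 ⊕  55 =  11
 66 ⊕  94 =  28
 52 ⊕  33 =  21
112 ⊕ 194 = 178
 99 ⊕  23 = 116
 30 ⊕ 195 = 221

b1c343859b2d9d0b1c15b274dd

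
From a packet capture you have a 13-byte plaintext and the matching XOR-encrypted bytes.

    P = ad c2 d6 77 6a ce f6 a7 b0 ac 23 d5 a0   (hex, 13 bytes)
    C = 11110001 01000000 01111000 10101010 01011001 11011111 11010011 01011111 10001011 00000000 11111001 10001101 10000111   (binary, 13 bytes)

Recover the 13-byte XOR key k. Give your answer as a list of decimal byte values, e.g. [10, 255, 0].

Since C = P ⊕ k, XORing both sides with P gives k = P ⊕ C.
byte 0: ad ^ f1 = 5c
byte 1: c2 ^ 40 = 82
byte 2: d6 ^ 78 = ae
byte 3: 77 ^ aa = dd
byte 4: 6a ^ 59 = 33
byte 5: ce ^ df = 11
byte 6: f6 ^ d3 = 25
byte 7: a7 ^ 5f = f8
byte 8: b0 ^ 8b = 3b
byte 9: ac ^ 00 = ac
byte 10: 23 ^ f9 = da
byte 11: d5 ^ 8d = 58
byte 12: a0 ^ 87 = 27

[92, 130, 174, 221, 51, 17, 37, 248, 59, 172, 218, 88, 39]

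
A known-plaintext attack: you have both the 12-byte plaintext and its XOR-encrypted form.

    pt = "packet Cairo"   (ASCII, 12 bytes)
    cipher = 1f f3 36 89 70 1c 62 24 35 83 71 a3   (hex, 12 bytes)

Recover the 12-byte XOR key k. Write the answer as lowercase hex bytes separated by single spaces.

Since cipher = pt ⊕ k, XORing both sides with pt gives k = pt ⊕ cipher.
70 ⊕ 1f = 6f
61 ⊕ f3 = 92
63 ⊕ 36 = 55
6b ⊕ 89 = e2
65 ⊕ 70 = 15
74 ⊕ 1c = 68
20 ⊕ 62 = 42
43 ⊕ 24 = 67
61 ⊕ 35 = 54
69 ⊕ 83 = ea
72 ⊕ 71 = 03
6f ⊕ a3 = cc

6f 92 55 e2 15 68 42 67 54 ea 03 cc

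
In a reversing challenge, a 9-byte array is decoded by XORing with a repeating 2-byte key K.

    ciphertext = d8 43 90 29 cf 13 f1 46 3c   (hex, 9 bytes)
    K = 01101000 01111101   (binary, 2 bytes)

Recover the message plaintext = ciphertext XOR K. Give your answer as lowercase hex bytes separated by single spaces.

b0 3e f8 54 a7 6e 99 3b 54

The 2-byte key repeats, so the effective keystream is 68 7d 68 7d 68 7d 68 7d 68.
byte 0: 11011000 ^ 01101000 = 10110000
byte 1: 01000011 ^ 01111101 = 00111110
byte 2: 10010000 ^ 01101000 = 11111000
byte 3: 00101001 ^ 01111101 = 01010100
byte 4: 11001111 ^ 01101000 = 10100111
byte 5: 00010011 ^ 01111101 = 01101110
byte 6: 11110001 ^ 01101000 = 10011001
byte 7: 01000110 ^ 01111101 = 00111011
byte 8: 00111100 ^ 01101000 = 01010100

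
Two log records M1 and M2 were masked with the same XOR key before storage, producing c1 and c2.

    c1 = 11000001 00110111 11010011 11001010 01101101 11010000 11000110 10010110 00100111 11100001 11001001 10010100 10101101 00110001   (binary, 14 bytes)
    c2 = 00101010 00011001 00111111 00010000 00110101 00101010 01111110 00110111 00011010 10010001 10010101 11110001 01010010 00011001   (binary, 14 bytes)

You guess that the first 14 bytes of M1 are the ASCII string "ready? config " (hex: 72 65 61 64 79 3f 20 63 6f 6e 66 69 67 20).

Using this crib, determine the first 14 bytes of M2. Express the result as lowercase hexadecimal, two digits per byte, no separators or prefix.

First, c1 ⊕ c2 = (M1 ⊕ K) ⊕ (M2 ⊕ K) = M1 ⊕ M2, so the key drops out. Then M2 = (M1 ⊕ M2) ⊕ M1 over the first 14 bytes.
byte 0: (c1 ⊕ 2a) ⊕ 72 = eb ⊕ 72 = 99
byte 1: (37 ⊕ 19) ⊕ 65 = 2e ⊕ 65 = 4b
byte 2: (d3 ⊕ 3f) ⊕ 61 = ec ⊕ 61 = 8d
byte 3: (ca ⊕ 10) ⊕ 64 = da ⊕ 64 = be
byte 4: (6d ⊕ 35) ⊕ 79 = 58 ⊕ 79 = 21
byte 5: (d0 ⊕ 2a) ⊕ 3f = fa ⊕ 3f = c5
byte 6: (c6 ⊕ 7e) ⊕ 20 = b8 ⊕ 20 = 98
byte 7: (96 ⊕ 37) ⊕ 63 = a1 ⊕ 63 = c2
byte 8: (27 ⊕ 1a) ⊕ 6f = 3d ⊕ 6f = 52
byte 9: (e1 ⊕ 91) ⊕ 6e = 70 ⊕ 6e = 1e
byte 10: (c9 ⊕ 95) ⊕ 66 = 5c ⊕ 66 = 3a
byte 11: (94 ⊕ f1) ⊕ 69 = 65 ⊕ 69 = 0c
byte 12: (ad ⊕ 52) ⊕ 67 = ff ⊕ 67 = 98
byte 13: (31 ⊕ 19) ⊕ 20 = 28 ⊕ 20 = 08

994b8dbe21c598c2521e3a0c9808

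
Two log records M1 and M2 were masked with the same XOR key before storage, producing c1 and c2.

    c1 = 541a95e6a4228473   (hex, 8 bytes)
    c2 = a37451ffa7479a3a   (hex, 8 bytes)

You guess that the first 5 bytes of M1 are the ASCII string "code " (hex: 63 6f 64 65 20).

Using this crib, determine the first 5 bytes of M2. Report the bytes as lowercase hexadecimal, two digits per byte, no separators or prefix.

First, c1 ⊕ c2 = (M1 ⊕ K) ⊕ (M2 ⊕ K) = M1 ⊕ M2, so the key drops out. Then M2 = (M1 ⊕ M2) ⊕ M1 over the first 5 bytes.
byte 0: (54 XOR a3) XOR 63 = f7 XOR 63 = 94
byte 1: (1a XOR 74) XOR 6f = 6e XOR 6f = 01
byte 2: (95 XOR 51) XOR 64 = c4 XOR 64 = a0
byte 3: (e6 XOR ff) XOR 65 = 19 XOR 65 = 7c
byte 4: (a4 XOR a7) XOR 20 = 03 XOR 20 = 23

9401a07c23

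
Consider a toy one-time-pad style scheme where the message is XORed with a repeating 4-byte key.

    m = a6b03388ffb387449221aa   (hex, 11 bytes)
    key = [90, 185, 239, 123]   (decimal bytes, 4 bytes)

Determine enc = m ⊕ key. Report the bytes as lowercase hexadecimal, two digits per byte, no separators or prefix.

fc09dcf3a50a683fc89845

The 4-byte key repeats, so the effective keystream is 5a b9 ef 7b 5a b9 ef 7b 5a b9 ef.
byte 0: a6 ^ 5a = fc
byte 1: b0 ^ b9 = 09
byte 2: 33 ^ ef = dc
byte 3: 88 ^ 7b = f3
byte 4: ff ^ 5a = a5
byte 5: b3 ^ b9 = 0a
byte 6: 87 ^ ef = 68
byte 7: 44 ^ 7b = 3f
byte 8: 92 ^ 5a = c8
byte 9: 21 ^ b9 = 98
byte 10: aa ^ ef = 45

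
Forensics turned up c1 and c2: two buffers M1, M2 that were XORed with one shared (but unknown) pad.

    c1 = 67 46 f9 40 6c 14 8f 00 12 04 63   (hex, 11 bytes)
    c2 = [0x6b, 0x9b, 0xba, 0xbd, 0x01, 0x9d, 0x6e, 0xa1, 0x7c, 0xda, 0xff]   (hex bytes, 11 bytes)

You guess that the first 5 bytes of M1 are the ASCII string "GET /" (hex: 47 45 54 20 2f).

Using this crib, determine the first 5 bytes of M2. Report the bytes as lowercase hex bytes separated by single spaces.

4b 98 17 dd 42

First, c1 ⊕ c2 = (M1 ⊕ K) ⊕ (M2 ⊕ K) = M1 ⊕ M2, so the key drops out. Then M2 = (M1 ⊕ M2) ⊕ M1 over the first 5 bytes.
byte 0: (67 xor 6b) xor 47 = 0c xor 47 = 4b
byte 1: (46 xor 9b) xor 45 = dd xor 45 = 98
byte 2: (f9 xor ba) xor 54 = 43 xor 54 = 17
byte 3: (40 xor bd) xor 20 = fd xor 20 = dd
byte 4: (6c xor 01) xor 2f = 6d xor 2f = 42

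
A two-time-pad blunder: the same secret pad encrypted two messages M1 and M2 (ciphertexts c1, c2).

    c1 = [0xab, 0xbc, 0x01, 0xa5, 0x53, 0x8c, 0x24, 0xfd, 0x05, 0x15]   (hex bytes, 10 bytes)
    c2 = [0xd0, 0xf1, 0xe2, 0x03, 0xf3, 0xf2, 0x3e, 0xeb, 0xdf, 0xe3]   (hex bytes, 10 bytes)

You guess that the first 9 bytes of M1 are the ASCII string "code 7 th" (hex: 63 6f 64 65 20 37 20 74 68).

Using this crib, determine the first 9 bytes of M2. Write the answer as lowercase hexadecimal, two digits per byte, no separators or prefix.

182287c380493a62b2

First, c1 ⊕ c2 = (M1 ⊕ K) ⊕ (M2 ⊕ K) = M1 ⊕ M2, so the key drops out. Then M2 = (M1 ⊕ M2) ⊕ M1 over the first 9 bytes.
byte 0: (ab XOR d0) XOR 63 = 7b XOR 63 = 18
byte 1: (bc XOR f1) XOR 6f = 4d XOR 6f = 22
byte 2: (01 XOR e2) XOR 64 = e3 XOR 64 = 87
byte 3: (a5 XOR 03) XOR 65 = a6 XOR 65 = c3
byte 4: (53 XOR f3) XOR 20 = a0 XOR 20 = 80
byte 5: (8c XOR f2) XOR 37 = 7e XOR 37 = 49
byte 6: (24 XOR 3e) XOR 20 = 1a XOR 20 = 3a
byte 7: (fd XOR eb) XOR 74 = 16 XOR 74 = 62
byte 8: (05 XOR df) XOR 68 = da XOR 68 = b2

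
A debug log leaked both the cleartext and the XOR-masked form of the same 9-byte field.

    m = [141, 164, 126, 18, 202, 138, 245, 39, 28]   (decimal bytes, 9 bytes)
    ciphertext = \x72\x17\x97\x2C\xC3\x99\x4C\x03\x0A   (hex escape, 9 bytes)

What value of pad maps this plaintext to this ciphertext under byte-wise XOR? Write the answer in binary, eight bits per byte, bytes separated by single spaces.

11111111 10110011 11101001 00111110 00001001 00010011 10111001 00100100 00010110

Since ciphertext = m ⊕ pad, XORing both sides with m gives pad = m ⊕ ciphertext.
byte 0: 141 XOR 114 = 255
byte 1: 164 XOR  23 = 179
byte 2: 126 XOR 151 = 233
byte 3:  18 XOR  44 =  62
byte 4: 202 XOR 195 =   9
byte 5: 138 XOR 153 =  19
byte 6: 245 XOR  76 = 185
byte 7:  39 XOR   3 =  36
byte 8:  28 XOR  10 =  22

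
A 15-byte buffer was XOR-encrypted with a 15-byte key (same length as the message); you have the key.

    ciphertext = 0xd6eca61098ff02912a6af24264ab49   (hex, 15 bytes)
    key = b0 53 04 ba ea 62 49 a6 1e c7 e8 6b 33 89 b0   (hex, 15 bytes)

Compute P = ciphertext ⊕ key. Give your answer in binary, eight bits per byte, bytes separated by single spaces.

byte 0: d6 XOR b0 = 66
byte 1: ec XOR 53 = bf
byte 2: a6 XOR 04 = a2
byte 3: 10 XOR ba = aa
byte 4: 98 XOR ea = 72
byte 5: ff XOR 62 = 9d
byte 6: 02 XOR 49 = 4b
byte 7: 91 XOR a6 = 37
byte 8: 2a XOR 1e = 34
byte 9: 6a XOR c7 = ad
byte 10: f2 XOR e8 = 1a
byte 11: 42 XOR 6b = 29
byte 12: 64 XOR 33 = 57
byte 13: ab XOR 89 = 22
byte 14: 49 XOR b0 = f9

01100110 10111111 10100010 10101010 01110010 10011101 01001011 00110111 00110100 10101101 00011010 00101001 01010111 00100010 11111001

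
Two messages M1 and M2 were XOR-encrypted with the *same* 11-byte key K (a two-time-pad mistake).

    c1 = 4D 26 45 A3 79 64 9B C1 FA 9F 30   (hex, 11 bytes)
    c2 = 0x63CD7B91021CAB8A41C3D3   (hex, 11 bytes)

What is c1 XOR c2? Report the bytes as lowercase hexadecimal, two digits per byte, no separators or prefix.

2eeb3e327b78304bbb5ce3

c1 ⊕ c2 = (M1 ⊕ K) ⊕ (M2 ⊕ K) = M1 ⊕ M2 — the shared key cancels under XOR.
byte 0: 4d XOR 63 = 2e
byte 1: 26 XOR cd = eb
byte 2: 45 XOR 7b = 3e
byte 3: a3 XOR 91 = 32
byte 4: 79 XOR 02 = 7b
byte 5: 64 XOR 1c = 78
byte 6: 9b XOR ab = 30
byte 7: c1 XOR 8a = 4b
byte 8: fa XOR 41 = bb
byte 9: 9f XOR c3 = 5c
byte 10: 30 XOR d3 = e3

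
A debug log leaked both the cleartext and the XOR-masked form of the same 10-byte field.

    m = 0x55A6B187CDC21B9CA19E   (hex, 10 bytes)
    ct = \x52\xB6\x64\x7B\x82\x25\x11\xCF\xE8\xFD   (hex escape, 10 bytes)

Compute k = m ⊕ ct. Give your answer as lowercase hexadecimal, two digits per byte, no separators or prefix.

0710d5fc4fe70a534963

Since ct = m ⊕ k, XORing both sides with m gives k = m ⊕ ct.
55 XOR 52 = 07
a6 XOR b6 = 10
b1 XOR 64 = d5
87 XOR 7b = fc
cd XOR 82 = 4f
c2 XOR 25 = e7
1b XOR 11 = 0a
9c XOR cf = 53
a1 XOR e8 = 49
9e XOR fd = 63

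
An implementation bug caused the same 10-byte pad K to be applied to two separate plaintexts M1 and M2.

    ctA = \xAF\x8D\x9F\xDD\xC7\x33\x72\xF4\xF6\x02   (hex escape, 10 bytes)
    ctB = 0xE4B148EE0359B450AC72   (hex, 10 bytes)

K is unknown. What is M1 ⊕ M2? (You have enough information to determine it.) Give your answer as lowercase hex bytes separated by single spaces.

4b 3c d7 33 c4 6a c6 a4 5a 70

ctA ⊕ ctB = (M1 ⊕ K) ⊕ (M2 ⊕ K) = M1 ⊕ M2 — the shared key cancels under XOR.
af XOR e4 = 4b
8d XOR b1 = 3c
9f XOR 48 = d7
dd XOR ee = 33
c7 XOR 03 = c4
33 XOR 59 = 6a
72 XOR b4 = c6
f4 XOR 50 = a4
f6 XOR ac = 5a
02 XOR 72 = 70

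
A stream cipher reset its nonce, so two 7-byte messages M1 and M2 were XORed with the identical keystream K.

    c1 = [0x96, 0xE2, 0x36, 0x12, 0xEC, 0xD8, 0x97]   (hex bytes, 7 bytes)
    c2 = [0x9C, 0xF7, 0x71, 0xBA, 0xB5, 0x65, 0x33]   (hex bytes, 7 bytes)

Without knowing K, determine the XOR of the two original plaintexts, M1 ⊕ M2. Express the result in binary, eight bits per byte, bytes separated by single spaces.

00001010 00010101 01000111 10101000 01011001 10111101 10100100

c1 ⊕ c2 = (M1 ⊕ K) ⊕ (M2 ⊕ K) = M1 ⊕ M2 — the shared key cancels under XOR.
byte 0: 96 XOR 9c = 0a
byte 1: e2 XOR f7 = 15
byte 2: 36 XOR 71 = 47
byte 3: 12 XOR ba = a8
byte 4: ec XOR b5 = 59
byte 5: d8 XOR 65 = bd
byte 6: 97 XOR 33 = a4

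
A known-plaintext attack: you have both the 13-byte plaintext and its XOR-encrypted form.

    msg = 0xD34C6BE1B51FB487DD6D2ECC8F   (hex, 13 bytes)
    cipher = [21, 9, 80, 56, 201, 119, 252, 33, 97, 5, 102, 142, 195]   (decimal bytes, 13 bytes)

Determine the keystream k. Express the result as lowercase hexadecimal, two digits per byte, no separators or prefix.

c6453bd97c6848a6bc6848424c

Since cipher = msg ⊕ k, XORing both sides with msg gives k = msg ⊕ cipher.
byte 0: d3 XOR 15 = c6
byte 1: 4c XOR 09 = 45
byte 2: 6b XOR 50 = 3b
byte 3: e1 XOR 38 = d9
byte 4: b5 XOR c9 = 7c
byte 5: 1f XOR 77 = 68
byte 6: b4 XOR fc = 48
byte 7: 87 XOR 21 = a6
byte 8: dd XOR 61 = bc
byte 9: 6d XOR 05 = 68
byte 10: 2e XOR 66 = 48
byte 11: cc XOR 8e = 42
byte 12: 8f XOR c3 = 4c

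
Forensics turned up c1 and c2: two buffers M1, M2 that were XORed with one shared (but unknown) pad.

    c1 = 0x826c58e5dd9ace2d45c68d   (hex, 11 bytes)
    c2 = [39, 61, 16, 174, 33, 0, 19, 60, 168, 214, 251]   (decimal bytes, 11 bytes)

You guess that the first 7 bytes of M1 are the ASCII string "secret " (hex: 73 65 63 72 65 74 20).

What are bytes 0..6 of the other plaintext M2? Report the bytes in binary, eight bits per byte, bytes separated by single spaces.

11010110 00110100 00101011 00111001 10011001 11101110 11111101

First, c1 ⊕ c2 = (M1 ⊕ K) ⊕ (M2 ⊕ K) = M1 ⊕ M2, so the key drops out. Then M2 = (M1 ⊕ M2) ⊕ M1 over the first 7 bytes.
byte 0: (82 ^ 27) ^ 73 = a5 ^ 73 = d6
byte 1: (6c ^ 3d) ^ 65 = 51 ^ 65 = 34
byte 2: (58 ^ 10) ^ 63 = 48 ^ 63 = 2b
byte 3: (e5 ^ ae) ^ 72 = 4b ^ 72 = 39
byte 4: (dd ^ 21) ^ 65 = fc ^ 65 = 99
byte 5: (9a ^ 00) ^ 74 = 9a ^ 74 = ee
byte 6: (ce ^ 13) ^ 20 = dd ^ 20 = fd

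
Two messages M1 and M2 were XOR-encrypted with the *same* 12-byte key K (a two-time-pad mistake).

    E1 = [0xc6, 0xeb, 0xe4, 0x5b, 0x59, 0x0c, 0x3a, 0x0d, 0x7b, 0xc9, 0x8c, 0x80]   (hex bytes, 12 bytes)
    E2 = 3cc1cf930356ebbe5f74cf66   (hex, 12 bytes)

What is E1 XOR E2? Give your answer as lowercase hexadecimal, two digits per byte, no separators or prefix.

E1 ⊕ E2 = (M1 ⊕ K) ⊕ (M2 ⊕ K) = M1 ⊕ M2 — the shared key cancels under XOR.
c6 XOR 3c = fa
eb XOR c1 = 2a
e4 XOR cf = 2b
5b XOR 93 = c8
59 XOR 03 = 5a
0c XOR 56 = 5a
3a XOR eb = d1
0d XOR be = b3
7b XOR 5f = 24
c9 XOR 74 = bd
8c XOR cf = 43
80 XOR 66 = e6

fa2a2bc85a5ad1b324bd43e6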